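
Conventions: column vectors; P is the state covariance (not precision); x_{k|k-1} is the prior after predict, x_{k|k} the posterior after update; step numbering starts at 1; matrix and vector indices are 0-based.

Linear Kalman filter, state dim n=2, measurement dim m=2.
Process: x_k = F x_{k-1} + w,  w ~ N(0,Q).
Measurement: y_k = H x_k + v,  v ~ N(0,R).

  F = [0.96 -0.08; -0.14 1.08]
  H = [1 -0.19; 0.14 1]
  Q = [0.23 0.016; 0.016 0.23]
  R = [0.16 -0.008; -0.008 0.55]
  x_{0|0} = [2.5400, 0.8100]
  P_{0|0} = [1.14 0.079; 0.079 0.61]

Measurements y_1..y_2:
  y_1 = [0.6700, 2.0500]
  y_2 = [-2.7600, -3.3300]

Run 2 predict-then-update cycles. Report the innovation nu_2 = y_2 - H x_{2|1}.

innov = [-3.4413, -4.9093]

step 1: x^-=[2.3736, 0.5192]  P^-=[1.2724 -0.1071; -0.1071 0.9400]  S=[1.5070 -0.1127; -0.1127 1.4849]  K=[0.8663 0.1136; -0.1438 0.6120]  nu=[-1.6050, 1.1985]  x^+=[1.1194, 1.4835]  P^+=[0.1444 0.0353; 0.0353 0.3328]
step 2: x^-=[0.9559, 1.4454]  P^-=[0.3598 0.0049; 0.0049 0.6103]  S=[0.5400 -0.0689; -0.0689 1.1687]  K=[0.6757 0.0871; -0.1401 0.5145]  nu=[-3.4413, -4.9093]  x^+=[-1.7968, -0.5983]  P^+=[0.1125 0.0267; 0.0267 0.2804]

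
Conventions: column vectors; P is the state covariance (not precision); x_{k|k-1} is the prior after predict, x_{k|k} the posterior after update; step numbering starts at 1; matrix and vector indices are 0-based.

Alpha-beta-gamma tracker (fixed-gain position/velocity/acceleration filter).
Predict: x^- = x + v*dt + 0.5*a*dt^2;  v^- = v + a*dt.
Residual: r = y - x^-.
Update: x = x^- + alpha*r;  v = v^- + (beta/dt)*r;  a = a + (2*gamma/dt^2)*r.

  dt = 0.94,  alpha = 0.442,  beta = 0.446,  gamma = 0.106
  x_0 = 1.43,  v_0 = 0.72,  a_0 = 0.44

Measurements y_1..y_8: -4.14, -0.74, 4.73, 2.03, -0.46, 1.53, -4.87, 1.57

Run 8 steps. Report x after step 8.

step 1: x_pred=2.3012  r=-6.4412  x^+=-0.5458  v^+=-1.9225  a^+=-1.1054
step 2: x_pred=-2.8414  r=2.1014  x^+=-1.9126  v^+=-1.9646  a^+=-0.6012
step 3: x_pred=-4.0249  r=8.7549  x^+=-0.1552  v^+=1.6242  a^+=1.4993
step 4: x_pred=2.0339  r=-0.0039  x^+=2.0322  v^+=3.0317  a^+=1.4984
step 5: x_pred=5.5439  r=-6.0039  x^+=2.8902  v^+=1.5915  a^+=0.0579
step 6: x_pred=4.4118  r=-2.8818  x^+=3.1380  v^+=0.2786  a^+=-0.6335
step 7: x_pred=3.1200  r=-7.9900  x^+=-0.4116  v^+=-4.1079  a^+=-2.5506
step 8: x_pred=-5.3999  r=6.9699  x^+=-2.3192  v^+=-3.1985  a^+=-0.8783

x_post = -2.3192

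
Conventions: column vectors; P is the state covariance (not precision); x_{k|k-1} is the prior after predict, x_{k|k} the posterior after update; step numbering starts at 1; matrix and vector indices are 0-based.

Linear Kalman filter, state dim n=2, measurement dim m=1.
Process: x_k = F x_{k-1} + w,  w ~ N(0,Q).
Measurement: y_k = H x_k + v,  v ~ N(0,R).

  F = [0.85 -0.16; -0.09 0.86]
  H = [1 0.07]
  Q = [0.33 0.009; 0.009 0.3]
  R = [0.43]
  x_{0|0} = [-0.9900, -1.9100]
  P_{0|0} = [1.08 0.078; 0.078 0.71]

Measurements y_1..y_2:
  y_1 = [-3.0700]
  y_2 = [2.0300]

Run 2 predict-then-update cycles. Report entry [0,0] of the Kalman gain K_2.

K[0,0] = 0.5814

step 1: x^-=[-0.5359, -1.5535]  P^-=[1.1073 -0.1132; -0.1132 0.8218]  S=[1.5254]  K=[0.7207; -0.0365]  nu=[-2.4254]  x^+=[-2.2838, -1.4650]  P^+=[0.3150 -0.0731; -0.0731 0.8198]
step 2: x^-=[-1.7068, -1.0544]  P^-=[0.5984 -0.1824; -0.1824 0.9202]  S=[1.0074]  K=[0.5814; -0.1171]  nu=[3.8106]  x^+=[0.5086, -1.5005]  P^+=[0.2580 -0.1138; -0.1138 0.9063]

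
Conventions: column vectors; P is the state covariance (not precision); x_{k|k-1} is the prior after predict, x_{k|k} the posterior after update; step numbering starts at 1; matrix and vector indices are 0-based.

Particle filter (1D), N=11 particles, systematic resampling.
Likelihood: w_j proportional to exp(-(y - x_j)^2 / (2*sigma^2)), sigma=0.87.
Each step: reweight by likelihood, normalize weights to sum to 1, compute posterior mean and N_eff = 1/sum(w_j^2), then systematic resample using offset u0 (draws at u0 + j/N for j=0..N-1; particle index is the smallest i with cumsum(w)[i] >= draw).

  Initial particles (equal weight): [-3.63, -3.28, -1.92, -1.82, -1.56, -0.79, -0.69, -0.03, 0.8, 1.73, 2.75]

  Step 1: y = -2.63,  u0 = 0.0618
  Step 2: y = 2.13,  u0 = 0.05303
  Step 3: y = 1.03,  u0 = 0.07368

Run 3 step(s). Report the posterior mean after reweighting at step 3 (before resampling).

post_mean = -0.7981

step 1: w=[0.1561, 0.2286, 0.2166, 0.1959, 0.1418, 0.0323, 0.0251, 0.0035, 0.0001, 0.0000, 0.0000]  mean=-2.3528  Neff=5.4438  idx=[0, 0, 1, 1, 2, 2, 3, 3, 3, 4, 5]
step 2: w=[0.0000, 0.0000, 0.0000, 0.0000, 0.0051, 0.0051, 0.0087, 0.0087, 0.0087, 0.0323, 0.9314]  mean=-0.8533  Neff=1.1510  idx=[9, 10, 10, 10, 10, 10, 10, 10, 10, 10, 10]
step 3: w=[0.0105, 0.0989, 0.0989, 0.0989, 0.0989, 0.0989, 0.0989, 0.0989, 0.0989, 0.0989, 0.0989]  mean=-0.7981  Neff=10.2019  idx=[1, 2, 3, 4, 5, 6, 7, 8, 8, 9, 10]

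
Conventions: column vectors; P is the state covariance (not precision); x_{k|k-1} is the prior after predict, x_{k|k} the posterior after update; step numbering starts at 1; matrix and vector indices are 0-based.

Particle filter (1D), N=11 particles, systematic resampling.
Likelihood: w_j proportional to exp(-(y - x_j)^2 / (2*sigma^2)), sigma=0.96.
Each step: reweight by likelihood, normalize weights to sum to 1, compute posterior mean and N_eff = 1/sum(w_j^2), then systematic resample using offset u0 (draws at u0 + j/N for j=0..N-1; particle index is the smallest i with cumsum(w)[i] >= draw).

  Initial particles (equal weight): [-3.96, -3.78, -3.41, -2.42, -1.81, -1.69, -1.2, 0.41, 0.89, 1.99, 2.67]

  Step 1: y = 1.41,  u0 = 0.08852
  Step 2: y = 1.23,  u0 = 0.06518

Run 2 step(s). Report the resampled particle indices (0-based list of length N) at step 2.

step 1: w=[0.0000, 0.0000, 0.0000, 0.0001, 0.0013, 0.0020, 0.0091, 0.2125, 0.3158, 0.3047, 0.1545]  mean=1.3701  Neff=3.8218  idx=[7, 7, 8, 8, 8, 9, 9, 9, 9, 10, 10]
step 2: w=[0.0893, 0.0893, 0.1207, 0.1207, 0.1207, 0.0940, 0.0940, 0.0940, 0.0940, 0.0417, 0.0417]  mean=1.3663  Neff=10.1568  idx=[0, 1, 2, 3, 4, 4, 5, 6, 7, 8, 10]

resampled_idx = [0, 1, 2, 3, 4, 4, 5, 6, 7, 8, 10]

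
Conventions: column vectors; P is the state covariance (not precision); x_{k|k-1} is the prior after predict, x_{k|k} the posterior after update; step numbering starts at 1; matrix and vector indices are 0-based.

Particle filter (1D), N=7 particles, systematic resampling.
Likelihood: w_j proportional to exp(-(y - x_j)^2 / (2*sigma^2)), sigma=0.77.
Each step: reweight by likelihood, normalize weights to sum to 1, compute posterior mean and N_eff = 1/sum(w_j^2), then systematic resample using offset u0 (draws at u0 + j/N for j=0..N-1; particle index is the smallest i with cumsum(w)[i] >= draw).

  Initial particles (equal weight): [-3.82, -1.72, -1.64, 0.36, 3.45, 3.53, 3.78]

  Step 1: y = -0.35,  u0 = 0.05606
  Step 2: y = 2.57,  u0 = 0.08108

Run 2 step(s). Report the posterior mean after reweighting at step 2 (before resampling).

post_mean = 0.3600

step 1: w=[0.0000, 0.1859, 0.2224, 0.5916, 0.0000, 0.0000, 0.0000]  mean=-0.4717  Neff=2.3038  idx=[1, 2, 2, 3, 3, 3, 3]
step 2: w=[0.0000, 0.0000, 0.0000, 0.2500, 0.2500, 0.2500, 0.2500]  mean=0.3600  Neff=4.0001  idx=[3, 3, 4, 5, 5, 6, 6]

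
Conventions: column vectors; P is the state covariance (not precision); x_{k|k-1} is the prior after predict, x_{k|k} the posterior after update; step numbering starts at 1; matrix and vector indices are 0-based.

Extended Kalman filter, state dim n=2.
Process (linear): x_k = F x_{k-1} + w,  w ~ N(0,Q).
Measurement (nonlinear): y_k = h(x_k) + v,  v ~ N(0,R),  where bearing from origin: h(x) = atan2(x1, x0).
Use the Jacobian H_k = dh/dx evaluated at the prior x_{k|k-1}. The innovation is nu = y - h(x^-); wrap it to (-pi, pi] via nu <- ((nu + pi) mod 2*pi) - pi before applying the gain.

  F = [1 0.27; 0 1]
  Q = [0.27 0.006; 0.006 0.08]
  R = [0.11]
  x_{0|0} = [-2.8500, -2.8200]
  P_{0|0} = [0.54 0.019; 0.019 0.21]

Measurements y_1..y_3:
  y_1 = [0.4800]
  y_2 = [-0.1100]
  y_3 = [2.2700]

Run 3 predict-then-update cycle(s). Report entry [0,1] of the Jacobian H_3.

H_jac[0,1] = -0.0524

step 1: x^-=[-3.6114, -2.8200]  P^-=[0.8356 0.0817; 0.0817 0.2900]  H_jac=[0.1343 -0.1720]  S=[0.1299]  K=[0.7559; -0.2996]  nu=[2.9586]  x^+=[-1.3749, -3.7064]  P^+=[0.7614 0.1111; 0.1111 0.2783]
step 2: x^-=[-2.3756, -3.7064]  P^-=[1.1116 0.1923; 0.1923 0.3583]  H_jac=[0.1912 -0.1226]  S=[0.1470]  K=[1.2856; -0.0487]  nu=[2.0308]  x^+=[0.2353, -3.8052]  P^+=[0.8686 0.2015; 0.2015 0.3580]
step 3: x^-=[-0.7921, -3.8052]  P^-=[1.2735 0.3041; 0.3041 0.4380]  H_jac=[0.2519 -0.0524]  S=[0.1840]  K=[1.6570; 0.2916]  nu=[-2.2371]  x^+=[-4.4990, -4.4575]  P^+=[0.7684 0.2152; 0.2152 0.4224]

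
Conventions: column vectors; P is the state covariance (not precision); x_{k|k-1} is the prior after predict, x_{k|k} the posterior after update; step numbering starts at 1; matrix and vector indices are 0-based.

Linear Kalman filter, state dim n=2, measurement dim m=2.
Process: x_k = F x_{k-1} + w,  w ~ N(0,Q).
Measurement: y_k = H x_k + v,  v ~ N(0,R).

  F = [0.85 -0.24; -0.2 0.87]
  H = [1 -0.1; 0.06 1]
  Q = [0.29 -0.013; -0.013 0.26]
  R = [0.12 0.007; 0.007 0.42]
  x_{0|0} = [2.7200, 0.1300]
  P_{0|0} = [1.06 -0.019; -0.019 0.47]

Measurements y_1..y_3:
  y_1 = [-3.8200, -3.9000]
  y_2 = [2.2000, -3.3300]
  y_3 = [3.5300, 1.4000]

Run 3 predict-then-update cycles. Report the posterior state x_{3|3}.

step 1: x^-=[2.2808, -0.4309]  P^-=[1.0907 -0.3063; -0.3063 0.6648]  S=[1.2786 -0.2985; -0.2985 1.0519]  K=[0.8820 0.0213; -0.1586 0.5695]  nu=[-6.1439, -3.6059]  x^+=[-3.2147, -1.5099]  P^+=[0.1069 0.0087; 0.0087 0.2375]
step 2: x^-=[-2.3701, -0.6707]  P^-=[0.3773 -0.0739; -0.0739 0.4410]  S=[0.5165 -0.0879; -0.0879 0.8535]  K=[0.7477 0.0170; -0.1439 0.4967]  nu=[4.5030, -2.5171]  x^+=[0.9542, -2.5690]  P^+=[0.0905 0.0069; 0.0069 0.2072]
step 3: x^-=[1.4276, -2.4259]  P^-=[0.3645 -0.0662; -0.0662 0.4180]  S=[0.5019 -0.0787; -0.0787 0.8314]  K=[0.7421 0.0170; -0.1391 0.4849]  nu=[1.8598, 3.7402]  x^+=[2.8711, -0.8711]  P^+=[0.0899 0.0069; 0.0069 0.2022]

x_post = [2.8711, -0.8711]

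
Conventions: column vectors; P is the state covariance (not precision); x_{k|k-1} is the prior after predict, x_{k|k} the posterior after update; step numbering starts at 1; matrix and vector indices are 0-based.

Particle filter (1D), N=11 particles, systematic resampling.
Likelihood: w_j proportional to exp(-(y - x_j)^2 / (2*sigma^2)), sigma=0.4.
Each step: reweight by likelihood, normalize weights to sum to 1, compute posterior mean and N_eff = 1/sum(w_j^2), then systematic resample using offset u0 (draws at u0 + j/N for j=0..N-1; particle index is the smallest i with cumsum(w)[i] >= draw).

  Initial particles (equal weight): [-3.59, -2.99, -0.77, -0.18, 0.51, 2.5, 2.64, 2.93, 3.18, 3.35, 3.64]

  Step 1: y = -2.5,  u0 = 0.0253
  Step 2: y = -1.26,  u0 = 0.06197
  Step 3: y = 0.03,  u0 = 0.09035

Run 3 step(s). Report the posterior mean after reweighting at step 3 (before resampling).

post_mean = -2.9900

step 1: w=[0.0491, 0.9507, 0.0002, 0.0000, 0.0000, 0.0000, 0.0000, 0.0000, 0.0000, 0.0000, 0.0000]  mean=-3.0191  Neff=1.1035  idx=[0, 1, 1, 1, 1, 1, 1, 1, 1, 1, 1]
step 2: w=[0.0000, 0.1000, 0.1000, 0.1000, 0.1000, 0.1000, 0.1000, 0.1000, 0.1000, 0.1000, 0.1000]  mean=-2.9900  Neff=10.0010  idx=[1, 2, 3, 4, 5, 6, 7, 7, 8, 9, 10]
step 3: w=[0.0909, 0.0909, 0.0909, 0.0909, 0.0909, 0.0909, 0.0909, 0.0909, 0.0909, 0.0909, 0.0909]  mean=-2.9900  Neff=11.0000  idx=[0, 1, 2, 3, 4, 5, 6, 7, 8, 9, 10]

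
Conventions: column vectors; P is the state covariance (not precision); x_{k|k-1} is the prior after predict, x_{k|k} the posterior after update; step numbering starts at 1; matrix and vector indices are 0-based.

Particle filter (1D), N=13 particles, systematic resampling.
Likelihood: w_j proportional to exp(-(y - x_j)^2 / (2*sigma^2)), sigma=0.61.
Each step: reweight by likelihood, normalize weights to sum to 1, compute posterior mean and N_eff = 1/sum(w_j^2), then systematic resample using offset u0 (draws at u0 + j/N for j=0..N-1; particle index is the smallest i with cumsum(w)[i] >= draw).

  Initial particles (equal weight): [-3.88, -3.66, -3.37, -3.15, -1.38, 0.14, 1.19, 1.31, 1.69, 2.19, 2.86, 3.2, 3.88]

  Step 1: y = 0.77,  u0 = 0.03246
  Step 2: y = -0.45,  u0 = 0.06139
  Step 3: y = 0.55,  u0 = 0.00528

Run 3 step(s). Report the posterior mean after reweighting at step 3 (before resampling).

step 1: w=[0.0000, 0.0000, 0.0000, 0.0000, 0.0008, 0.2400, 0.3228, 0.2765, 0.1312, 0.0272, 0.0012, 0.0001, 0.0000]  mean=1.0641  Neff=3.9020  idx=[5, 5, 5, 6, 6, 6, 6, 7, 7, 7, 7, 8, 8]
step 2: w=[0.3050, 0.3050, 0.3050, 0.0131, 0.0131, 0.0131, 0.0131, 0.0076, 0.0076, 0.0076, 0.0076, 0.0010, 0.0010]  mean=0.2338  Neff=3.5705  idx=[0, 0, 0, 0, 1, 1, 1, 1, 2, 2, 2, 2, 9]
step 3: w=[0.0795, 0.0795, 0.0795, 0.0795, 0.0795, 0.0795, 0.0795, 0.0795, 0.0795, 0.0795, 0.0795, 0.0795, 0.0459]  mean=0.1937  Neff=12.8257  idx=[0, 1, 2, 2, 3, 4, 5, 6, 7, 8, 9, 10, 11]

post_mean = 0.1937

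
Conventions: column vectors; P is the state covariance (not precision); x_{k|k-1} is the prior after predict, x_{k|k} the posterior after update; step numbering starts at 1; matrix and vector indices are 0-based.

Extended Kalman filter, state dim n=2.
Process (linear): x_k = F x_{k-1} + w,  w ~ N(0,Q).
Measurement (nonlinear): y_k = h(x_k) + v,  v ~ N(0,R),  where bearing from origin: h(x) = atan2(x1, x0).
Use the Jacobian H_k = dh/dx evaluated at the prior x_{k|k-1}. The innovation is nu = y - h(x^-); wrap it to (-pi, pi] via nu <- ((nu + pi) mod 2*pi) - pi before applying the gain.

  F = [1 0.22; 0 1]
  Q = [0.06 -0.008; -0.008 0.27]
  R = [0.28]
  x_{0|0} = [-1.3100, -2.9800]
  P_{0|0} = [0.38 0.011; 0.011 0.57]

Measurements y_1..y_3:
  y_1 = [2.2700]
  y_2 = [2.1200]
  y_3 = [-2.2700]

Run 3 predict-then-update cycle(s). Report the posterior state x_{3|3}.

x_post = [-3.5905, -1.8548]

step 1: x^-=[-1.9656, -2.9800]  P^-=[0.4724 0.1284; 0.1284 0.8400]  H_jac=[0.2338 -0.1542]  S=[0.3166]  K=[0.2864; -0.3144]  nu=[-1.8593]  x^+=[-2.4981, -2.3954]  P^+=[0.4465 0.1569; 0.1569 0.8087]
step 2: x^-=[-3.0251, -2.3954]  P^-=[0.6146 0.3268; 0.3268 1.0787]  H_jac=[0.1609 -0.2032]  S=[0.3191]  K=[0.1018; -0.5221]  nu=[-1.6913]  x^+=[-3.1973, -1.5123]  P^+=[0.6113 0.3438; 0.3438 0.9917]
step 3: x^-=[-3.5300, -1.5123]  P^-=[0.8706 0.5540; 0.5540 1.2617]  H_jac=[0.1025 -0.2394]  S=[0.3342]  K=[-0.1296; -0.7336]  nu=[0.4668]  x^+=[-3.5905, -1.8548]  P^+=[0.8650 0.5222; 0.5222 1.0819]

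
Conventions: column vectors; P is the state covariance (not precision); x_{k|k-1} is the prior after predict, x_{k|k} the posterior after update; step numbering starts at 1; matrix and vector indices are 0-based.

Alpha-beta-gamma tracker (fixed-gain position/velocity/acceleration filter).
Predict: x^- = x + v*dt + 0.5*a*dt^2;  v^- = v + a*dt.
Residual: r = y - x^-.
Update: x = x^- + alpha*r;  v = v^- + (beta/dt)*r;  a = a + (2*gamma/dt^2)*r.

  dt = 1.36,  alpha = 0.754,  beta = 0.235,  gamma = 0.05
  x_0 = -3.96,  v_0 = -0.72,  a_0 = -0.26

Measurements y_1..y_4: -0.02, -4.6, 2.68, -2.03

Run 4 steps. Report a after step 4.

a_post = 0.0651

step 1: x_pred=-5.1796  r=5.1596  x^+=-1.2893  v^+=-0.1820  a^+=0.0190
step 2: x_pred=-1.5193  r=-3.0807  x^+=-3.8422  v^+=-0.6886  a^+=-0.1476
step 3: x_pred=-4.9151  r=7.5951  x^+=0.8116  v^+=0.4231  a^+=0.2630
step 4: x_pred=1.6302  r=-3.6602  x^+=-1.1296  v^+=0.1483  a^+=0.0651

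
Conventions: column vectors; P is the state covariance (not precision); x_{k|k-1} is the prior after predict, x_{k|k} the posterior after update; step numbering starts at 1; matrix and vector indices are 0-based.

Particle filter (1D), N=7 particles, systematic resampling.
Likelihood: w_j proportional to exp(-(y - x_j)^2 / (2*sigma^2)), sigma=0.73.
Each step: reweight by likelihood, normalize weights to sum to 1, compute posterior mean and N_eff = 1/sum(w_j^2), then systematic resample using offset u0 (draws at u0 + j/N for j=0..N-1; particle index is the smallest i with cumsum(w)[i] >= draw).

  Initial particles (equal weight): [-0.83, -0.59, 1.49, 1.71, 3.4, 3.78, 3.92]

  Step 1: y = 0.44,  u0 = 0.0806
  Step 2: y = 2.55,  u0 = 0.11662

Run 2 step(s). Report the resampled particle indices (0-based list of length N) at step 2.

step 1: w=[0.1889, 0.3171, 0.3049, 0.1889, 0.0002, 0.0000, 0.0000]  mean=0.4344  Neff=3.7757  idx=[0, 1, 1, 2, 2, 2, 3]
step 2: w=[0.0000, 0.0001, 0.0001, 0.2232, 0.2232, 0.2232, 0.3303]  mean=1.5624  Neff=3.8678  idx=[3, 4, 4, 5, 6, 6, 6]

resampled_idx = [3, 4, 4, 5, 6, 6, 6]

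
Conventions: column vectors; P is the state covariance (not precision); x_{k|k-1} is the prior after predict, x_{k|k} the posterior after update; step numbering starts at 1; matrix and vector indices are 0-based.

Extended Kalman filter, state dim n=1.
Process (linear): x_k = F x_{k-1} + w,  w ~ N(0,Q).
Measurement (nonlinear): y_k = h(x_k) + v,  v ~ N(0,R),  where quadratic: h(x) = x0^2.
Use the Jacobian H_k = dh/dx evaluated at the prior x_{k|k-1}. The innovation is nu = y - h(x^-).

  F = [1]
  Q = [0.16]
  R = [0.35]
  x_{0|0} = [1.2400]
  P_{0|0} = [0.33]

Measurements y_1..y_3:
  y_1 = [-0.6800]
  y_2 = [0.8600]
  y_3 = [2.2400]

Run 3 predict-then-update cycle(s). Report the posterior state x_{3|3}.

step 1: x^-=[1.2400]  P^-=[0.4900]  H_jac=[2.4800]  S=[3.3637]  K=[0.3613]  nu=[-2.2176]  x^+=[0.4388]  P^+=[0.0510]
step 2: x^-=[0.4388]  P^-=[0.2110]  H_jac=[0.8777]  S=[0.5125]  K=[0.3613]  nu=[0.6674]  x^+=[0.6800]  P^+=[0.1441]
step 3: x^-=[0.6800]  P^-=[0.3041]  H_jac=[1.3600]  S=[0.9124]  K=[0.4532]  nu=[1.7776]  x^+=[1.4857]  P^+=[0.1166]

x_post = [1.4857]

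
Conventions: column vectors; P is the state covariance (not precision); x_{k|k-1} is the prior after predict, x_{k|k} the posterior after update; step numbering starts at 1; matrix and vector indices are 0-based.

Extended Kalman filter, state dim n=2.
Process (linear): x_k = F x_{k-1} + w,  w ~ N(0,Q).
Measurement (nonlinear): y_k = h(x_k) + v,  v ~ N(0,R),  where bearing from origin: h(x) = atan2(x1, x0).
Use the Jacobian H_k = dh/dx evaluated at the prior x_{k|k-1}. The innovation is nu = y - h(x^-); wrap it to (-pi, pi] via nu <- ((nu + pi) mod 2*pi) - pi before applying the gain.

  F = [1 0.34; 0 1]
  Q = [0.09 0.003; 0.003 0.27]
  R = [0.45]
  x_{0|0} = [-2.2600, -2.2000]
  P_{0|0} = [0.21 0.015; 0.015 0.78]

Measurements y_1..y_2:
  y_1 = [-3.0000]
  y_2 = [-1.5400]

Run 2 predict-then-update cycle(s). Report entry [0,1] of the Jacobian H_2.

step 1: x^-=[-3.0080, -2.2000]  P^-=[0.4004 0.2832; 0.2832 1.0500]  H_jac=[0.1584 -0.2166]  S=[0.4899]  K=[0.0043; -0.3727]  nu=[-0.4899]  x^+=[-3.0101, -2.0174]  P^+=[0.4004 0.2840; 0.2840 0.9820]
step 2: x^-=[-3.6960, -2.0174]  P^-=[0.7970 0.6208; 0.6208 1.2520]  H_jac=[0.1138 -0.2085]  S=[0.4853]  K=[-0.0798; -0.3922]  nu=[1.1019]  x^+=[-3.7840, -2.4497]  P^+=[0.7939 0.6057; 0.6057 1.1773]

H_jac[0,1] = -0.2085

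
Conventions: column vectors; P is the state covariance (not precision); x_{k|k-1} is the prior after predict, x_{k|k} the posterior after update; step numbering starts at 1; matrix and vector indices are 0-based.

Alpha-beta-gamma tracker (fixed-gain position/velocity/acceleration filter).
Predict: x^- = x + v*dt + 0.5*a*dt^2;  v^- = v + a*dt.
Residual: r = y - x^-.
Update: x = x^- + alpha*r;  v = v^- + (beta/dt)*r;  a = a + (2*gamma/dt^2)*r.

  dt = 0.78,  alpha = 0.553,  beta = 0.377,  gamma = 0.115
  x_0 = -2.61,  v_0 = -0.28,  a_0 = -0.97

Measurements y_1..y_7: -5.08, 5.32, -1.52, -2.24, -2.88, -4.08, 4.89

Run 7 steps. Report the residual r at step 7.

step 1: x_pred=-3.1235  r=-1.9565  x^+=-4.2054  v^+=-1.9823  a^+=-1.7096
step 2: x_pred=-6.2717  r=11.5917  x^+=0.1385  v^+=2.2869  a^+=2.6725
step 3: x_pred=2.7352  r=-4.2552  x^+=0.3821  v^+=2.3147  a^+=1.0638
step 4: x_pred=2.5112  r=-4.7512  x^+=-0.1162  v^+=0.8481  a^+=-0.7323
step 5: x_pred=0.3225  r=-3.2025  x^+=-1.4485  v^+=-1.2710  a^+=-1.9430
step 6: x_pred=-3.0309  r=-1.0491  x^+=-3.6111  v^+=-3.2936  a^+=-2.3396
step 7: x_pred=-6.8918  r=11.7818  x^+=-0.3764  v^+=0.5761  a^+=2.1144

resid = 11.7818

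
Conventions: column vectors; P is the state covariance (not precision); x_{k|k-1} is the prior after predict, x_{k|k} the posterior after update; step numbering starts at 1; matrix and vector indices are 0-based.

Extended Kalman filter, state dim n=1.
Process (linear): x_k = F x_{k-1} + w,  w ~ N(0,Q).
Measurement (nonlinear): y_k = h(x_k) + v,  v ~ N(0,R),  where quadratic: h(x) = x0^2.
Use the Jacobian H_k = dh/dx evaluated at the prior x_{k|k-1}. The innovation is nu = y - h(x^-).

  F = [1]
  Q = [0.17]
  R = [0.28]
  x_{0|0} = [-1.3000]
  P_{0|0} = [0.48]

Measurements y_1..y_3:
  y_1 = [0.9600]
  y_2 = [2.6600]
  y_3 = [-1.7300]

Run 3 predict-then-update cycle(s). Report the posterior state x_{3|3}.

x_post = [-0.4213]

step 1: x^-=[-1.3000]  P^-=[0.6500]  H_jac=[-2.6000]  S=[4.6740]  K=[-0.3616]  nu=[-0.7300]  x^+=[-1.0361]  P^+=[0.0389]
step 2: x^-=[-1.0361]  P^-=[0.2089]  H_jac=[-2.0721]  S=[1.1771]  K=[-0.3678]  nu=[1.5866]  x^+=[-1.6196]  P^+=[0.0497]
step 3: x^-=[-1.6196]  P^-=[0.2197]  H_jac=[-3.2392]  S=[2.5852]  K=[-0.2753]  nu=[-4.3531]  x^+=[-0.4213]  P^+=[0.0238]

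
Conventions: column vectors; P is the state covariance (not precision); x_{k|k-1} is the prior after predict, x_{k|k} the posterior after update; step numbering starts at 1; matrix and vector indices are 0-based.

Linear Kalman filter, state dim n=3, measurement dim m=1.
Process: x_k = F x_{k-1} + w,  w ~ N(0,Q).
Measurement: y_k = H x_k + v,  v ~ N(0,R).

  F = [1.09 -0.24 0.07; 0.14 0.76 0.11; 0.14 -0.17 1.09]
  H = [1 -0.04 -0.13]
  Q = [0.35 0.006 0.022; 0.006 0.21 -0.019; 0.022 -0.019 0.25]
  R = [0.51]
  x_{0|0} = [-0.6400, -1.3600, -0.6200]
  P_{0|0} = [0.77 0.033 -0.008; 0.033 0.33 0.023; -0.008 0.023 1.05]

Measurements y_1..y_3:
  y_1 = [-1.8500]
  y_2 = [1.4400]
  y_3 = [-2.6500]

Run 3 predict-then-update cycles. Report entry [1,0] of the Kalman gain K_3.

K[1,0] = -0.0014

step 1: x^-=[-0.4146, -1.1914, -0.5342]  P^-=[1.2697 0.0972 0.2100; 0.0972 0.4390 0.0994; 0.2100 0.0994 1.5096]  S=[1.7446]  K=[0.7099; 0.0382; 0.0056]  nu=[-1.5525]  x^+=[-1.5168, -1.2508, -0.5429]  P^+=[0.3905 0.0498 0.2031; 0.0498 0.4365 0.0990; 0.2031 0.0990 1.5095]
step 2: x^-=[-1.3911, -1.2227, -0.5915]  P^-=[0.8480 0.0662 0.4198; 0.0662 0.5214 0.2316; 0.4198 0.2316 2.0867]  S=[1.2821]  K=[0.6168; 0.0119; 0.1086]  nu=[2.7053]  x^+=[0.2776, -1.1905, -0.2975]  P^+=[0.3603 0.0568 0.3339; 0.0568 0.5213 0.2300; 0.3339 0.2300 2.0715]
step 3: x^-=[0.5674, -0.8987, -0.0831]  P^-=[0.8317 0.0765 0.5810; 0.0765 0.6040 0.4161; 0.5810 0.4161 2.7473]  S=[1.2363]  K=[0.6092; -0.0014; 0.1676]  nu=[-3.2642]  x^+=[-1.4211, -0.8940, -0.6301]  P^+=[0.3729 0.0776 0.4548; 0.0776 0.6040 0.4164; 0.4548 0.4164 2.7126]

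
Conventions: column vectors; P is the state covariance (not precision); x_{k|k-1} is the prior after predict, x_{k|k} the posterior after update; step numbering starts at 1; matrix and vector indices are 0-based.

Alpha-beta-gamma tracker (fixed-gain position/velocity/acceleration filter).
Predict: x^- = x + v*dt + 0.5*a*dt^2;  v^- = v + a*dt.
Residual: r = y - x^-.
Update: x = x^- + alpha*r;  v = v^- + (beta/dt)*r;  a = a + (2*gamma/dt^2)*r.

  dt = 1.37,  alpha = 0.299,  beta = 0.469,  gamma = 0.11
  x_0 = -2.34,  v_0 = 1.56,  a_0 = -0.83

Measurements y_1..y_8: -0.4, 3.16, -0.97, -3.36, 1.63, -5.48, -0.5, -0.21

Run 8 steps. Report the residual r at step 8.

resid = 3.9471

step 1: x_pred=-0.9817  r=0.5817  x^+=-0.8078  v^+=0.6220  a^+=-0.7618
step 2: x_pred=-0.6705  r=3.8305  x^+=0.4748  v^+=0.8897  a^+=-0.3128
step 3: x_pred=1.4001  r=-2.3701  x^+=0.6914  v^+=-0.3503  a^+=-0.5906
step 4: x_pred=-0.3427  r=-3.0173  x^+=-1.2449  v^+=-2.1924  a^+=-0.9443
step 5: x_pred=-5.1346  r=6.7646  x^+=-3.1120  v^+=-1.1703  a^+=-0.1514
step 6: x_pred=-4.8574  r=-0.6226  x^+=-5.0435  v^+=-1.5909  a^+=-0.2244
step 7: x_pred=-7.4336  r=6.9336  x^+=-5.3604  v^+=0.4754  a^+=0.5883
step 8: x_pred=-4.1571  r=3.9471  x^+=-2.9769  v^+=2.6326  a^+=1.0510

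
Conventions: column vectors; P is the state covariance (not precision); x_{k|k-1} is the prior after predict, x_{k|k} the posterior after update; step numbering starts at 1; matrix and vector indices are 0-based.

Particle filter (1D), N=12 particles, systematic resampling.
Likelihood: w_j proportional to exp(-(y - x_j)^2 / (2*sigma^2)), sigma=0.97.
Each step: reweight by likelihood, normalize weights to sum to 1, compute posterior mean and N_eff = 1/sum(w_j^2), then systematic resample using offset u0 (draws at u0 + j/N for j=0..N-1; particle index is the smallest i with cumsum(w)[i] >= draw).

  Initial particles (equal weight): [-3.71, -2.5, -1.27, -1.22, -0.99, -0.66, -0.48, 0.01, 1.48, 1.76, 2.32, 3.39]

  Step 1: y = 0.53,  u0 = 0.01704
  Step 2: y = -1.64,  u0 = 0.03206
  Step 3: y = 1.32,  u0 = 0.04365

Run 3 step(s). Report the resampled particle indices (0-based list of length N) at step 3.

resampled_idx = [2, 4, 5, 6, 7, 8, 9, 10, 10, 11, 11, 11]

step 1: w=[0.0000, 0.0020, 0.0464, 0.0509, 0.0760, 0.1222, 0.1508, 0.2246, 0.1605, 0.1161, 0.0472, 0.0034]  mean=0.2108  Neff=7.1373  idx=[2, 4, 5, 5, 6, 6, 7, 7, 8, 8, 9, 9]
step 2: w=[0.2116, 0.1818, 0.1366, 0.1366, 0.1113, 0.1113, 0.0536, 0.0536, 0.0013, 0.0013, 0.0005, 0.0005]  mean=-0.7294  Neff=6.8636  idx=[0, 0, 0, 1, 1, 2, 3, 3, 4, 5, 5, 7]
step 3: w=[0.0187, 0.0187, 0.0187, 0.0388, 0.0388, 0.0823, 0.0823, 0.0823, 0.1181, 0.1181, 0.1181, 0.2654]  mean=-0.4782  Neff=7.3203  idx=[2, 4, 5, 6, 7, 8, 9, 10, 10, 11, 11, 11]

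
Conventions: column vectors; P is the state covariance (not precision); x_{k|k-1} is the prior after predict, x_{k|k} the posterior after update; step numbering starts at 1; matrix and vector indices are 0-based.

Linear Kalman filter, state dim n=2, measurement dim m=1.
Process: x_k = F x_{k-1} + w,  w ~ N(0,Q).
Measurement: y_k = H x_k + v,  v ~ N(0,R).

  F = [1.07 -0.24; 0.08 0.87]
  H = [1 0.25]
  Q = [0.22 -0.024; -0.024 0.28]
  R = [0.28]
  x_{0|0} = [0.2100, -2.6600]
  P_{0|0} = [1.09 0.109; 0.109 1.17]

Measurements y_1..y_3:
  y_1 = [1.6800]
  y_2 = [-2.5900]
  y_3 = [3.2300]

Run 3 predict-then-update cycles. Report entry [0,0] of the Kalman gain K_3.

K[0,0] = 0.7529

step 1: x^-=[0.8631, -2.2974]  P^-=[1.4794 -0.0756; -0.0756 1.1877]  S=[1.7958]  K=[0.8133; 0.1232]  nu=[1.3912]  x^+=[1.9946, -2.1259]  P^+=[0.2916 -0.2556; -0.2556 1.1604]
step 2: x^-=[2.6444, -1.6900]  P^-=[0.7520 -0.4744; -0.4744 1.1246]  S=[0.8651]  K=[0.7322; -0.2233]  nu=[-4.8119]  x^+=[-0.8787, -0.6153]  P^+=[0.2882 -0.3329; -0.3329 1.0815]
step 3: x^-=[-0.7926, -0.6056]  P^-=[0.7833 -0.5286; -0.5286 1.0541]  S=[0.8648]  K=[0.7529; -0.3066]  nu=[4.1740]  x^+=[2.3499, -1.8852]  P^+=[0.2931 -0.3290; -0.3290 0.9728]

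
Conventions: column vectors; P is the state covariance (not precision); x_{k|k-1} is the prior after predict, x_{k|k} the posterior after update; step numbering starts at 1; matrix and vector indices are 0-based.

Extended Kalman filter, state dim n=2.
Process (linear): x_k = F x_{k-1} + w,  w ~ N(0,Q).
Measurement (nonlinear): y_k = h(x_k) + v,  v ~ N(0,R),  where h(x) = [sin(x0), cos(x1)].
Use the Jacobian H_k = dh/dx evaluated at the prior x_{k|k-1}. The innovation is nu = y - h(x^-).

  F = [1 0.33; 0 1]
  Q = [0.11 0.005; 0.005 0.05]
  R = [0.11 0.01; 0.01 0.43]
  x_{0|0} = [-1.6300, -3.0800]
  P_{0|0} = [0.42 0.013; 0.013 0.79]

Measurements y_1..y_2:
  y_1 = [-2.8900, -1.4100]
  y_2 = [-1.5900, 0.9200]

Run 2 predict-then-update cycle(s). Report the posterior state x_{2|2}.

x_post = [-1.3848, -1.4252]

step 1: x^-=[-2.6464, -3.0800]  P^-=[0.6246 0.2787; 0.2787 0.8400]  H_jac=[-0.8799 0.0000; 0.0000 0.0616]  S=[0.5936 -0.0051; -0.0051 0.4332]  K=[-0.9257 0.0287; -0.4122 0.1145]  nu=[-2.4148, -0.4119]  x^+=[-0.4230, -2.1319]  P^+=[0.1154 0.0502; 0.0502 0.7330]
step 2: x^-=[-1.1265, -2.1319]  P^-=[0.3384 0.2971; 0.2971 0.7830]  H_jac=[0.4298 0.0000; 0.0000 0.8467]  S=[0.1725 0.1181; 0.1181 0.9913]  K=[0.7288 0.1669; 0.3074 0.6321]  nu=[-0.6871, 1.4521]  x^+=[-1.3848, -1.4252]  P^+=[0.1904 0.0934; 0.0934 0.3247]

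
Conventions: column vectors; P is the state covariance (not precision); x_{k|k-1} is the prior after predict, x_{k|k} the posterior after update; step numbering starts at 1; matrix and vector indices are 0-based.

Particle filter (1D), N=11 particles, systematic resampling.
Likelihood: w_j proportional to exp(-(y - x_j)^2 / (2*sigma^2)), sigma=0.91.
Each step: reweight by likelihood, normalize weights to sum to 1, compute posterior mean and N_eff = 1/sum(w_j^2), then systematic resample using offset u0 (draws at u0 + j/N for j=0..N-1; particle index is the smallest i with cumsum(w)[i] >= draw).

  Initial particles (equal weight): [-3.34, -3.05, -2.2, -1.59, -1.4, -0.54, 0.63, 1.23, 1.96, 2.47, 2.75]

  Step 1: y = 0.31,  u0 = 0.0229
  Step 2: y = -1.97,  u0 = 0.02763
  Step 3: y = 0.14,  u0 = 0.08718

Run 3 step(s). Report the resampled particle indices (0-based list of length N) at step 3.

step 1: w=[0.0001, 0.0004, 0.0080, 0.0408, 0.0617, 0.2330, 0.3388, 0.2162, 0.0696, 0.0215, 0.0099]  mean=0.4001  Neff=4.4104  idx=[3, 5, 5, 5, 6, 6, 6, 6, 7, 7, 8]
step 2: w=[0.4925, 0.1563, 0.1563, 0.1563, 0.0091, 0.0091, 0.0091, 0.0091, 0.0011, 0.0011, 0.0000]  mean=-1.0106  Neff=3.1628  idx=[0, 0, 0, 0, 0, 0, 1, 2, 2, 3, 3]
step 3: w=[0.0344, 0.0344, 0.0344, 0.0344, 0.0344, 0.0344, 0.1587, 0.1587, 0.1587, 0.1587, 0.1587]  mean=-0.7569  Neff=7.5181  idx=[2, 5, 6, 6, 7, 8, 8, 9, 9, 10, 10]

resampled_idx = [2, 5, 6, 6, 7, 8, 8, 9, 9, 10, 10]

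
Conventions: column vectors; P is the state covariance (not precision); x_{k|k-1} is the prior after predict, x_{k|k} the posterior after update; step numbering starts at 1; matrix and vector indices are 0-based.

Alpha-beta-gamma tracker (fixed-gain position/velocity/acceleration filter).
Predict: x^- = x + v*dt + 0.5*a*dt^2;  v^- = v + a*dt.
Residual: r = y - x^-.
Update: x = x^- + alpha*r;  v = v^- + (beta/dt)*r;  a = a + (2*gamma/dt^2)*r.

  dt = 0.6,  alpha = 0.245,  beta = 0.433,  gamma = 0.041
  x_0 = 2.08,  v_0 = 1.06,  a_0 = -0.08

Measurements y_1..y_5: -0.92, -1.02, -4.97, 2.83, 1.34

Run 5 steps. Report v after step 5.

v_post = 4.0304

step 1: x_pred=2.7016  r=-3.6216  x^+=1.8143  v^+=-1.6016  a^+=-0.9049
step 2: x_pred=0.6905  r=-1.7105  x^+=0.2714  v^+=-3.3789  a^+=-1.2945
step 3: x_pred=-1.9890  r=-2.9810  x^+=-2.7193  v^+=-6.3070  a^+=-1.9735
step 4: x_pred=-6.8587  r=9.6887  x^+=-4.4850  v^+=-0.4990  a^+=0.2333
step 5: x_pred=-4.7424  r=6.0824  x^+=-3.2522  v^+=4.0304  a^+=1.6188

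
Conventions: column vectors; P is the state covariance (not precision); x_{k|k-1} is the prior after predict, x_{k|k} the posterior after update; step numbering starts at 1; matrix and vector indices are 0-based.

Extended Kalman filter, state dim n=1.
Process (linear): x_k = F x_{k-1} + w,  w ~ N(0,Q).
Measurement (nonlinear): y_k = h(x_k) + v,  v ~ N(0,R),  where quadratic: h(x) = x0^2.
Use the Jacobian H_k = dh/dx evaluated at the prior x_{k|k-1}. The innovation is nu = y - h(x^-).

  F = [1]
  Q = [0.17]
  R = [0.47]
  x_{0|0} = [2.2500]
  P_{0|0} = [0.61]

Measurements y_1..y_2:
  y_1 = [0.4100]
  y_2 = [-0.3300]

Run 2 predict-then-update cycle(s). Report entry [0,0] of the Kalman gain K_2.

K[0,0] = 0.2881

step 1: x^-=[2.2500]  P^-=[0.7800]  H_jac=[4.5000]  S=[16.2650]  K=[0.2158]  nu=[-4.6525]  x^+=[1.2460]  P^+=[0.0225]
step 2: x^-=[1.2460]  P^-=[0.1925]  H_jac=[2.4920]  S=[1.6657]  K=[0.2881]  nu=[-1.8825]  x^+=[0.7037]  P^+=[0.0543]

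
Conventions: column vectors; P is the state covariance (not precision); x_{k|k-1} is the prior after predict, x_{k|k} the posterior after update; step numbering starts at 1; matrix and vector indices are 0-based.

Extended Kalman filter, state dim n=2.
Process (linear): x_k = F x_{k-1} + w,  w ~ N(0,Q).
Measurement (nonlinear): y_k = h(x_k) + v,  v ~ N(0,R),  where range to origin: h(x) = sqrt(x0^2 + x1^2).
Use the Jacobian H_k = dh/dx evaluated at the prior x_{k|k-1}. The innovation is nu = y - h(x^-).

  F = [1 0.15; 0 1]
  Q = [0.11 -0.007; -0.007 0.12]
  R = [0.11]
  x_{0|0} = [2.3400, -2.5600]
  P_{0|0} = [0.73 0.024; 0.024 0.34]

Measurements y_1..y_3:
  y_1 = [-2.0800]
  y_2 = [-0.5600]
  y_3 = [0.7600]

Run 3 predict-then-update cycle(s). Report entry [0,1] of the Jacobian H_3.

step 1: x^-=[1.9560, -2.5600]  P^-=[0.8548 0.0680; 0.0680 0.4600]  H_jac=[0.6071 -0.7946]  S=[0.6499]  K=[0.7154; -0.4989]  nu=[-5.3017]  x^+=[-1.8369, 0.0849]  P^+=[0.5222 0.3000; 0.3000 0.2982]
step 2: x^-=[-1.8242, 0.0849]  P^-=[0.7289 0.3377; 0.3377 0.4182]  H_jac=[-0.9989 0.0465]  S=[0.8069]  K=[-0.8829; -0.3940]  nu=[-2.3862]  x^+=[0.2826, 1.0250]  P^+=[0.0999 0.0570; 0.0570 0.2930]
step 3: x^-=[0.4364, 1.0250]  P^-=[0.2336 0.0940; 0.0940 0.4130]  H_jac=[0.3917 0.9201]  S=[0.5632]  K=[0.3160; 0.7401]  nu=[-0.3540]  x^+=[0.3245, 0.7630]  P^+=[0.1773 -0.0377; -0.0377 0.1045]

H_jac[0,1] = 0.9201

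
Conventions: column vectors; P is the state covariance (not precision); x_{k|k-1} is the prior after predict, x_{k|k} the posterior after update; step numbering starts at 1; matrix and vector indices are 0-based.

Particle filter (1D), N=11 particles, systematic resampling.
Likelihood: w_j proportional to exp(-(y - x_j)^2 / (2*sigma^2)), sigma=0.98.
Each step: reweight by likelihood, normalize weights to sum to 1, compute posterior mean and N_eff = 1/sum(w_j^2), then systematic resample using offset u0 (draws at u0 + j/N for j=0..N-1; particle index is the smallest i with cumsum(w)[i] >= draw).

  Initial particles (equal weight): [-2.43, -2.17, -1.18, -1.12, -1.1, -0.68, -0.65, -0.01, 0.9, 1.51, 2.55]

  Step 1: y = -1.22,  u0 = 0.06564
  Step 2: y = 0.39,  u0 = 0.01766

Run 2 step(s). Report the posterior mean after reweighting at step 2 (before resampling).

post_mean = -0.7034

step 1: w=[0.0733, 0.0982, 0.1570, 0.1563, 0.1559, 0.1350, 0.1326, 0.0733, 0.0151, 0.0032, 0.0001]  mean=-1.0829  Neff=7.7043  idx=[0, 1, 2, 3, 3, 4, 4, 5, 6, 6, 7]
step 2: w=[0.0038, 0.0079, 0.0664, 0.0731, 0.0731, 0.0754, 0.0754, 0.1319, 0.1364, 0.1364, 0.2203]  mean=-0.7034  Neff=7.7116  idx=[2, 3, 4, 5, 7, 7, 8, 9, 9, 10, 10]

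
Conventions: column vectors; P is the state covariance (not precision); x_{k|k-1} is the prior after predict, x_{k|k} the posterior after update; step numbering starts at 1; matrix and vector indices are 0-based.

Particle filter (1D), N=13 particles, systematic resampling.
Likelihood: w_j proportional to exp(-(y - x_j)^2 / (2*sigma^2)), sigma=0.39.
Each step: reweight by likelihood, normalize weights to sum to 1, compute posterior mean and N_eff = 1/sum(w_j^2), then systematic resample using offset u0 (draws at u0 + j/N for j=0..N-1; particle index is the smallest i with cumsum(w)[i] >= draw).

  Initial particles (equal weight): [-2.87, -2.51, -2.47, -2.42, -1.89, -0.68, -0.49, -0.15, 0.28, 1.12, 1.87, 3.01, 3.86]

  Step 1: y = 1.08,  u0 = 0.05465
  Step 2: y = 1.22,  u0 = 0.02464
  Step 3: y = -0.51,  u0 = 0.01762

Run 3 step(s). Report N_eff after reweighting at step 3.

step 1: w=[0.0000, 0.0000, 0.0000, 0.0000, 0.0000, 0.0000, 0.0002, 0.0055, 0.0974, 0.7942, 0.1026, 0.0000, 0.0000]  mean=1.1077  Neff=1.5366  idx=[8, 9, 9, 9, 9, 9, 9, 9, 9, 9, 9, 10, 10]
step 2: w=[0.0054, 0.0946, 0.0946, 0.0946, 0.0946, 0.0946, 0.0946, 0.0946, 0.0946, 0.0946, 0.0946, 0.0244, 0.0244]  mean=1.1521  Neff=11.0267  idx=[1, 2, 2, 3, 4, 5, 6, 6, 7, 8, 9, 10, 10]
step 3: w=[0.0769, 0.0769, 0.0769, 0.0769, 0.0769, 0.0769, 0.0769, 0.0769, 0.0769, 0.0769, 0.0769, 0.0769, 0.0769]  mean=1.1200  Neff=13.0000  idx=[0, 1, 2, 3, 4, 5, 6, 7, 8, 9, 10, 11, 12]

N_eff = 13.0000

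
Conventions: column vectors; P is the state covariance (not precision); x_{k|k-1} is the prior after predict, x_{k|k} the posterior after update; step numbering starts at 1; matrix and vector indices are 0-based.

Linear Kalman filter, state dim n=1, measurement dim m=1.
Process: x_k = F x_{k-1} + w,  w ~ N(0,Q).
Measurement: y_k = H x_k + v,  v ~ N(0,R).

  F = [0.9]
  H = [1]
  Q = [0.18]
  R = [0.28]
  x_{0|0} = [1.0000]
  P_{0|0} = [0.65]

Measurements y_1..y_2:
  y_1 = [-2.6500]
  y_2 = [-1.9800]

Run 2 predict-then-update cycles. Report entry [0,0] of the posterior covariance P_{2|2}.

step 1: x^-=[0.9000]  P^-=[0.7065]  S=[0.9865]  K=[0.7162]  nu=[-3.5500]  x^+=[-1.6424]  P^+=[0.2005]
step 2: x^-=[-1.4782]  P^-=[0.3424]  S=[0.6224]  K=[0.5501]  nu=[-0.5018]  x^+=[-1.7542]  P^+=[0.1540]

P_post[0,0] = 0.1540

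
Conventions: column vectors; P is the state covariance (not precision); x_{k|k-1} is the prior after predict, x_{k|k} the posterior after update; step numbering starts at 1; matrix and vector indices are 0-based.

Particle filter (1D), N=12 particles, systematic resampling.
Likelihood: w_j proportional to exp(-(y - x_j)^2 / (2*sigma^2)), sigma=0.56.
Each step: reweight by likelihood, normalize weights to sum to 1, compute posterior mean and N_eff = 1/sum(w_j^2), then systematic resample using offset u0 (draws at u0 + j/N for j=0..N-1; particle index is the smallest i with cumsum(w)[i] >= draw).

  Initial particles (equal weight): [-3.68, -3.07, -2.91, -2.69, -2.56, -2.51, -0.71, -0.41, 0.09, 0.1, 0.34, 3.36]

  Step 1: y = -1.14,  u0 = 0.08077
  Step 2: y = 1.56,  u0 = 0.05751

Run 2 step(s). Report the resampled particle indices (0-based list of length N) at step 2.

step 1: w=[0.0000, 0.0018, 0.0045, 0.0145, 0.0268, 0.0334, 0.4965, 0.2851, 0.0598, 0.0574, 0.0203, 0.0000]  mean=-0.6614  Neff=2.9665  idx=[5, 6, 6, 6, 6, 6, 7, 7, 7, 7, 8, 10]
step 2: w=[0.0000, 0.0020, 0.0020, 0.0020, 0.0020, 0.0020, 0.0153, 0.0153, 0.0153, 0.0153, 0.2369, 0.6921]  mean=0.2245  Neff=1.8656  idx=[9, 10, 10, 10, 11, 11, 11, 11, 11, 11, 11, 11]

resampled_idx = [9, 10, 10, 10, 11, 11, 11, 11, 11, 11, 11, 11]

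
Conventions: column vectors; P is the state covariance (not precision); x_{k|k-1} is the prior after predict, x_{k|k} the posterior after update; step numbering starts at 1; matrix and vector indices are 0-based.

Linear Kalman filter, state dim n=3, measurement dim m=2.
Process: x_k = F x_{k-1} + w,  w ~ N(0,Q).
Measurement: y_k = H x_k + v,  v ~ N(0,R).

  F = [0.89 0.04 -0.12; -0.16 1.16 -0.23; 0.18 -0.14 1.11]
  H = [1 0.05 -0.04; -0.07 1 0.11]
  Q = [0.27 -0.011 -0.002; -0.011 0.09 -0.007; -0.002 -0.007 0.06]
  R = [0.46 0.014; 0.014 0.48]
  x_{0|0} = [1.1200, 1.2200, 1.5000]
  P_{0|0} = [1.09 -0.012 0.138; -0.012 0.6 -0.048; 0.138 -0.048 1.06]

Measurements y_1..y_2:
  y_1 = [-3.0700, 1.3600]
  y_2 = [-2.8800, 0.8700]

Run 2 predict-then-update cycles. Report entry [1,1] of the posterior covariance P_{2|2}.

P_post[1,1] = 0.3491

step 1: x^-=[0.8656, 0.8910, 1.6958]  P^-=[1.1197 -0.1399 0.1599; -0.1399 1.0216 -0.5028; 0.1599 -0.5028 1.4838]  S=[1.5599 -0.1239; -0.1239 1.4315]  K=[0.7029 -0.0794; 0.0102 0.6827; 0.0291 -0.2425]  nu=[-3.9123, 0.3431]  x^+=[-1.9118, 1.0855, 1.4988]  P^+=[0.3261 -0.0141 0.0790; -0.0141 0.3559 -0.2641; 0.0790 -0.2641 1.3965]
step 2: x^-=[-1.8379, 1.2203, 1.1676]  P^-=[0.5336 0.0077 -0.0759; 0.0077 0.8031 -0.7998; -0.0759 -0.7998 1.9126]  S=[1.0087 0.0350; 0.0350 1.1330]  K=[0.5341 -0.0501; 0.0573 0.6289; -0.1730 -0.5102]  nu=[-1.0564, -0.6074]  x^+=[-2.3717, 0.7778, 1.6603]  P^+=[0.2449 0.0008 -0.0024; 0.0008 0.3491 -0.4214; -0.0024 -0.4214 1.5812]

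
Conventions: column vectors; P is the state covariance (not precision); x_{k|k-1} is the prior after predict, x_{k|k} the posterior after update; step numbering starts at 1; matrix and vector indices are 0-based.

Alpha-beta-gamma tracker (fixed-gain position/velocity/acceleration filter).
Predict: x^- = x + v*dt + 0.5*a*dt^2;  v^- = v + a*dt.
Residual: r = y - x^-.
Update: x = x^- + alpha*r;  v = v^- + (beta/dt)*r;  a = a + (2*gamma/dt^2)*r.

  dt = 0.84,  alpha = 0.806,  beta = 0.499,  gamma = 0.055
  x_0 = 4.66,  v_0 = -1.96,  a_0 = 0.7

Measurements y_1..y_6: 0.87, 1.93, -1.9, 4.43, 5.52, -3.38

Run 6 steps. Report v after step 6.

v_post = -2.5525

step 1: x_pred=3.2606  r=-2.3906  x^+=1.3338  v^+=-2.7921  a^+=0.3273
step 2: x_pred=-0.8961  r=2.8261  x^+=1.3817  v^+=-0.8383  a^+=0.7679
step 3: x_pred=0.9485  r=-2.8485  x^+=-1.3474  v^+=-1.8854  a^+=0.3238
step 4: x_pred=-2.8169  r=7.2469  x^+=3.0241  v^+=2.6916  a^+=1.4536
step 5: x_pred=5.7979  r=-0.2779  x^+=5.5739  v^+=3.7476  a^+=1.4103
step 6: x_pred=9.2194  r=-12.5994  x^+=-0.9357  v^+=-2.5525  a^+=-0.5539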